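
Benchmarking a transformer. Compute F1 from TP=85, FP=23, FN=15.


Precision = 85/108 = 0.787
Recall = 85/100 = 0.85
F1 = 2·P·R/(P+R) = 2·TP/(2·TP+FP+FN) = 170/(170+23+15) = 170/208 = 0.8173

0.8173


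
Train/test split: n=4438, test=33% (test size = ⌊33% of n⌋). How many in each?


Test = ⌊4438·33/100⌋ = 1464
Train = 4438 - 1464 = 2974

Train: 2974, Test: 1464


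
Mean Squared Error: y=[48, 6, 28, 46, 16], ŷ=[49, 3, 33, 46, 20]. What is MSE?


Squared errors: (48-49)²=1, (6-3)²=9, (28-33)²=25, (46-46)²=0, (16-20)²=16
Sum = 51
MSE = 51/5 = 51/5

51/5


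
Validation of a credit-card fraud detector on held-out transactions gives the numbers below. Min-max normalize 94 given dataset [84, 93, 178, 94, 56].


min=56, max=178
(94-56)/(178-56) = 38/122 = 0.3115

0.3115


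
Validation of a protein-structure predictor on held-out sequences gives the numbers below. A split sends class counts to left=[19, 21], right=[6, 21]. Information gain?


Parent = [25, 42], H_parent = 0.953
H_left = 0.9982 (n=40), H_right = 0.7642 (n=27)
H_children = (40/67)·0.9982 + (27/67)·0.7642 = 0.9039
IG = 0.953 - 0.9039 = 0.0491

0.0491


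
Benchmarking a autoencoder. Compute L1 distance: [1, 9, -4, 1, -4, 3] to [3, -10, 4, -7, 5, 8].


d = |1-3| + |9+ 10| + |-4-4| + |1+ 7| + |-4-5| + |3-8|
  = 2 + 19 + 8 + 8 + 9 + 5
  = 51

51


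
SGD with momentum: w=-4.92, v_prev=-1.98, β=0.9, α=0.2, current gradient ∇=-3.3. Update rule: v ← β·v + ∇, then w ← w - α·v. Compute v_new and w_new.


v_new = 0.9·-1.98 - 3.3 = -1.782 - 3.3 = -5.082
w_new = -4.92 - 0.2·-5.082 = -4.92 + 1.0164 = -3.9036

v_new=-5.082, w_new=-3.9036


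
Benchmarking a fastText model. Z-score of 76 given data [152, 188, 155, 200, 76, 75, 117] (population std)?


μ = 137.5714, σ = 46.4169
z = (76 - 137.5714)/46.4169 = -1.3265

-1.3265


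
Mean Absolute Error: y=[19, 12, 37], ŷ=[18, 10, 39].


Absolute errors: |19-18|=1, |12-10|=2, |37-39|=2
Sum = 5
MAE = 5/3 = 5/3

5/3


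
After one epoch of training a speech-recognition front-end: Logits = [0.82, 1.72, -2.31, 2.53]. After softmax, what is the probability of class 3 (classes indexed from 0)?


Exponentials: e^0.82=2.2705, e^1.72=5.5845, e^-2.31=0.0993, e^2.53=12.5535
Sum = 20.5078
Softmax = [0.1107, 0.2723, 0.0048, 0.6121]
p[3] = 12.5535/20.5078 = 0.6121

0.6121


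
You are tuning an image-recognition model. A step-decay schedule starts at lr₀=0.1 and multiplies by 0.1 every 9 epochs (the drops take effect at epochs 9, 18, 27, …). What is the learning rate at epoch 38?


n_drops = ⌊38/9⌋ = 4
lr = 0.1·0.1^4 = 0.1·0.0001 = 0.00001

0.00001


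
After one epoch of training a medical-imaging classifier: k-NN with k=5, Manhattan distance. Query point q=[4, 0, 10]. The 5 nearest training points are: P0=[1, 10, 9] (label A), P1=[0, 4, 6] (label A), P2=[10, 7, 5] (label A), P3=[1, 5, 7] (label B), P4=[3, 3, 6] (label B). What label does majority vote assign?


d(q,P0) = 14  (label A)
d(q,P1) = 12  (label A)
d(q,P2) = 18  (label A)
d(q,P3) = 11  (label B)
d(q,P4) = 8  (label B)
Votes: A=3, B=2
Majority → A

A


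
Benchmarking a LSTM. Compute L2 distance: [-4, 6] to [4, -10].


d = √((-4-4)² + (6+ 10)²)
  = √(64 + 256)
  = √320 = 17.8885

17.8885


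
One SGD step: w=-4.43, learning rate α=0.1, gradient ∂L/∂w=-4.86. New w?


w_new = w - α·∇
= -4.43 - 0.1·-4.86
= -4.43 + 0.486
= -3.944

-3.944


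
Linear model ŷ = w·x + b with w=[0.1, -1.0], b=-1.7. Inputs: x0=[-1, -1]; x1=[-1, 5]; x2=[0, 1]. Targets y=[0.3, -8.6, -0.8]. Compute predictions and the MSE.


ŷ0 = (0.1)·(-1) + (-1.0)·(-1) - 1.7 = -0.8
ŷ1 = (0.1)·(-1) + (-1.0)·(5) - 1.7 = -6.8
ŷ2 = (0.1)·(0) + (-1.0)·(1) - 1.7 = -2.7
errors² = [1.21, 3.24, 3.61]
MSE = 8.0600/3 = 2.6867

2.6867


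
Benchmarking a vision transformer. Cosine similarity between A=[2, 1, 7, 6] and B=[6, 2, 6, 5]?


A·B = 2·6 + 1·2 + 7·6 + 6·5 = 86
‖A‖ = √90 = 9.4868, ‖B‖ = √101 = 10.0499
cos = 86/(√90·√101) = 86/√9090 = 0.902

0.902


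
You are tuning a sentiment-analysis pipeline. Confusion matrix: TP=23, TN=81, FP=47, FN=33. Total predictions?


Total = TP + TN + FP + FN
= 23 + 81 + 47 + 33
= 184
(Predicted positive: 70, predicted negative: 114)

184


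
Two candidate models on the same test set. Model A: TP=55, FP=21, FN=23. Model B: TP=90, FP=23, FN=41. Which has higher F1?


Model A: P=55/76=0.7237, R=55/78=0.7051, F1=2PR/(P+R)=2TP/(2TP+FP+FN)=110/154=0.7143
Model B: P=90/113=0.7965, R=90/131=0.687, F1=2PR/(P+R)=2TP/(2TP+FP+FN)=180/244=0.7377
0.7143 < 0.7377 → Model B

Model B


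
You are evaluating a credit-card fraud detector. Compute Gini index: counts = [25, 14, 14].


Probabilities: [25/53, 14/53, 14/53] ≈ [0.4717, 0.2642, 0.2642]
Σpᵢ² = (625 + 196 + 196)/53² = 1017/2809
Gini = 1 - Σpᵢ² = 1 - 1017/2809 = 0.6379

0.6379


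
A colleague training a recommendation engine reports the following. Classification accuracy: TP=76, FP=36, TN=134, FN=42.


Accuracy = (TP+TN)/(TP+TN+FP+FN)
= (76+134)/(288)
= 210/288 = 72.92%

72.92%


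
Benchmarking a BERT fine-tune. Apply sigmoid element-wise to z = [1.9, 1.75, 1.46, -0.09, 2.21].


σ(1.9) = 1/(1+e^-1.9) = 0.8699
σ(1.75) = 1/(1+e^-1.75) = 0.852
σ(1.46) = 1/(1+e^-1.46) = 0.8115
σ(-0.09) = 1/(1+e^0.09) = 0.4775
σ(2.21) = 1/(1+e^-2.21) = 0.9011
result = [0.8699, 0.852, 0.8115, 0.4775, 0.9011]

[0.8699, 0.852, 0.8115, 0.4775, 0.9011]


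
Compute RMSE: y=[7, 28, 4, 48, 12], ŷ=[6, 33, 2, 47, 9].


MSE = 40/5 = 8
RMSE = √(40/5) = 2.8284

2.8284


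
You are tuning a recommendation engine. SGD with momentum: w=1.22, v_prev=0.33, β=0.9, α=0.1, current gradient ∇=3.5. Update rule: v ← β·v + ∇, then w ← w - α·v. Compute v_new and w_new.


v_new = 0.9·0.33 + 3.5 = 0.297 + 3.5 = 3.797
w_new = 1.22 - 0.1·3.797 = 1.22 - 0.3797 = 0.8403

v_new=3.797, w_new=0.8403


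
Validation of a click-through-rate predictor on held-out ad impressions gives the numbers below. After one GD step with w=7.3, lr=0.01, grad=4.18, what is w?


w_new = w - α·∇
= 7.3 - 0.01·4.18
= 7.3 - 0.0418
= 7.2582

7.2582


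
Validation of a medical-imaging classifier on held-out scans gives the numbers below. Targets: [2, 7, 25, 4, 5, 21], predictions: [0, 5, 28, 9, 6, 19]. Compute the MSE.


Squared errors: (2-0)²=4, (7-5)²=4, (25-28)²=9, (4-9)²=25, (5-6)²=1, (21-19)²=4
Sum = 47
MSE = 47/6 = 47/6

47/6


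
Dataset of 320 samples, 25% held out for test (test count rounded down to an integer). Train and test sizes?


Test = ⌊320·25/100⌋ = 80
Train = 320 - 80 = 240

Train: 240, Test: 80


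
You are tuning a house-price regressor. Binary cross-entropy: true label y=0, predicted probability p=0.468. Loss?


BCE = -[y·ln(p) + (1-y)·ln(1-p)]
= -0 - 1·ln(1-0.468)
= -ln(0.532) = 0.6311

0.6311


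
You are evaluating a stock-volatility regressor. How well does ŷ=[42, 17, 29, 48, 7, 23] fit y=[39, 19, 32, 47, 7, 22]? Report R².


ȳ = 27.6667
SS_res = Σ(y-ŷ)² = 24
SS_tot = Σ(y-ȳ)² = 1055.33
R² = 1 - SS_res/SS_tot = 1 - 0.0227 = 0.9773

0.9773


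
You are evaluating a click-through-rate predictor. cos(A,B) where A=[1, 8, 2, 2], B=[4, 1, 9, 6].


A·B = 1·4 + 8·1 + 2·9 + 2·6 = 42
‖A‖ = √73 = 8.544, ‖B‖ = √134 = 11.5758
cos = 42/(√73·√134) = 42/√9782 = 0.4247

0.4247


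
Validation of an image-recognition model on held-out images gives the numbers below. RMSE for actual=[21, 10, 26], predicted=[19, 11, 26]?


MSE = 5/3 = 1.6667
RMSE = √(5/3) = 1.291

1.291


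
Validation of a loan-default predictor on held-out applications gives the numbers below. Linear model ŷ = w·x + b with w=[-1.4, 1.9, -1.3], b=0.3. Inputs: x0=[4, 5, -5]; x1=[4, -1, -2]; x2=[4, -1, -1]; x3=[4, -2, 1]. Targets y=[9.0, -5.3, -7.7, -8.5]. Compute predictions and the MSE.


ŷ0 = (-1.4)·(4) + (1.9)·(5) + (-1.3)·(-5) + 0.3 = 10.7
ŷ1 = (-1.4)·(4) + (1.9)·(-1) + (-1.3)·(-2) + 0.3 = -4.6
ŷ2 = (-1.4)·(4) + (1.9)·(-1) + (-1.3)·(-1) + 0.3 = -5.9
ŷ3 = (-1.4)·(4) + (1.9)·(-2) + (-1.3)·(1) + 0.3 = -10.4
errors² = [2.89, 0.49, 3.24, 3.61]
MSE = 10.2300/4 = 2.5575

2.5575


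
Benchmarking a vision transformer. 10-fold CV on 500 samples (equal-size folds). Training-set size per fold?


Fold size = 500/10 = 50
Training per fold = 500 - 50 = 450

450


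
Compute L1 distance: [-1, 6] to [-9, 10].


d = |-1+ 9| + |6-10|
  = 8 + 4
  = 12

12


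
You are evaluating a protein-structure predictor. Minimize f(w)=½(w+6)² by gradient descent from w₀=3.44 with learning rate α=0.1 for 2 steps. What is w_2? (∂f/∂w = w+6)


step 1: grad = 3.44+6 = 9.44; w = 3.44 - 0.1·(9.44) = 2.496
step 2: grad = 2.496+6 = 8.496; w = 2.496 - 0.1·(8.496) = 1.6464

1.6464


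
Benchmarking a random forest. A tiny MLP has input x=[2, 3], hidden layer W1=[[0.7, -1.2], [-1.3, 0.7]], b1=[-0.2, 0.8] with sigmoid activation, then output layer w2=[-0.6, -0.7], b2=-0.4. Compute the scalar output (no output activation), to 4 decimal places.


z1[0] = (0.7)·(2) + (-1.2)·(3) - 0.2 = -2.4
z1[1] = (-1.3)·(2) + (0.7)·(3) + 0.8 = 0.3
h = sigmoid(z1) = [0.0832, 0.5744]
output = (-0.6)·(0.0832) + (-0.7)·(0.5744) - 0.4 = -0.852

-0.852


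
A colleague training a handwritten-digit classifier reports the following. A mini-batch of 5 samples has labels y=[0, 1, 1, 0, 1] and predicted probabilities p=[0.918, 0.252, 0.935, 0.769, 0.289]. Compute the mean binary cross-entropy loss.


L[0] = -ln(1-0.918) = -ln(0.082) = 2.501
L[1] = -ln(0.252) = 1.3783
L[2] = -ln(0.935) = 0.0672
L[3] = -ln(1-0.769) = -ln(0.231) = 1.4653
L[4] = -ln(0.289) = 1.2413
mean = (2.501 + 1.3783 + 0.0672 + 1.4653 + 1.2413)/5 = 1.3306

1.3306


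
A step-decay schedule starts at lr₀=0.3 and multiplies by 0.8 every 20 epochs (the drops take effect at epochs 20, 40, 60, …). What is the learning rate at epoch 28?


n_drops = ⌊28/20⌋ = 1
lr = 0.3·0.8^1 = 0.3·0.8 = 0.24

0.24


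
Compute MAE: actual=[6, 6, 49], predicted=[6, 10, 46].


Absolute errors: |6-6|=0, |6-10|=4, |49-46|=3
Sum = 7
MAE = 7/3 = 7/3

7/3


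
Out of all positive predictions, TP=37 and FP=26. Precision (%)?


Precision = TP/(TP+FP)
= 37/(37+26)
= 37/63 = 58.73%

58.73%


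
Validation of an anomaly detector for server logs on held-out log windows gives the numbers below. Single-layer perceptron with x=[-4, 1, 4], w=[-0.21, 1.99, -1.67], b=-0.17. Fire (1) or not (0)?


z = (-4)·(-0.21) + (1)·(1.99) + (4)·(-1.67) - 0.17
  = -4.02
step(z) = 0 (z<0)

0


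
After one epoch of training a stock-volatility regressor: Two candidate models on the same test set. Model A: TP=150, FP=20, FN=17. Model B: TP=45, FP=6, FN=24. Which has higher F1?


Model A: P=150/170=0.8824, R=150/167=0.8982, F1=2PR/(P+R)=2TP/(2TP+FP+FN)=300/337=0.8902
Model B: P=45/51=0.8824, R=45/69=0.6522, F1=2PR/(P+R)=2TP/(2TP+FP+FN)=90/120=0.75
0.8902 > 0.75 → Model A

Model A


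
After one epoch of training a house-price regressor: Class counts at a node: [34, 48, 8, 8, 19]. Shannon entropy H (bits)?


Probabilities: [34/117, 48/117, 8/117, 8/117, 19/117] ≈ [0.2906, 0.4103, 0.0684, 0.0684, 0.1624]
H = -((34/117)·log₂(34/117) + (48/117)·log₂(48/117) + (8/117)·log₂(8/117) + (8/117)·log₂(8/117) + (19/117)·log₂(19/117))
  = 2.0006 bits

2.0006 bits


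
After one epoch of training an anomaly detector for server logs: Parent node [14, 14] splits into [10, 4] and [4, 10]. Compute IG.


Parent = [14, 14], H_parent = 1
H_left = 0.8631 (n=14), H_right = 0.8631 (n=14)
H_children = (14/28)·0.8631 + (14/28)·0.8631 = 0.8631
IG = 1 - 0.8631 = 0.1369

0.1369


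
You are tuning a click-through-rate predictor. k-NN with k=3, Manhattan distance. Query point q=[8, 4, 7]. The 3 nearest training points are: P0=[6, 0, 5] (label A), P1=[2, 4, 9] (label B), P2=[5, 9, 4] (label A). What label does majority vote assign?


d(q,P0) = 8  (label A)
d(q,P1) = 8  (label B)
d(q,P2) = 11  (label A)
Votes: A=2, B=1
Majority → A

A


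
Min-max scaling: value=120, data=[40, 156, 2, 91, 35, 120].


min=2, max=156
(120-2)/(156-2) = 118/154 = 0.7662

0.7662


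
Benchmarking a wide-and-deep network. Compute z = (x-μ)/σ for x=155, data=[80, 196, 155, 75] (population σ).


μ = 126.5, σ = 51.1297
z = (155 - 126.5)/51.1297 = 0.5574

0.5574


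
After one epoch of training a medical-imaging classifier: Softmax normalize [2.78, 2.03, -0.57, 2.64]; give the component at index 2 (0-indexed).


Exponentials: e^2.78=16.119, e^2.03=7.6141, e^-0.57=0.5655, e^2.64=14.0132
Sum = 38.3118
Softmax = [0.4207, 0.1987, 0.0148, 0.3658]
p[2] = 0.5655/38.3118 = 0.0148

0.0148


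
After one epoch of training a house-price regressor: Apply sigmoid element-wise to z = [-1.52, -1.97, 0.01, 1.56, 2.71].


σ(-1.52) = 1/(1+e^1.52) = 0.1795
σ(-1.97) = 1/(1+e^1.97) = 0.1224
σ(0.01) = 1/(1+e^-0.01) = 0.5025
σ(1.56) = 1/(1+e^-1.56) = 0.8264
σ(2.71) = 1/(1+e^-2.71) = 0.9376
result = [0.1795, 0.1224, 0.5025, 0.8264, 0.9376]

[0.1795, 0.1224, 0.5025, 0.8264, 0.9376]


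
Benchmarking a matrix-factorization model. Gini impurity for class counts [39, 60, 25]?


Probabilities: [39/124, 60/124, 25/124] ≈ [0.3145, 0.4839, 0.2016]
Σpᵢ² = (1521 + 3600 + 625)/124² = 5746/15376
Gini = 1 - Σpᵢ² = 1 - 5746/15376 = 0.6263

0.6263


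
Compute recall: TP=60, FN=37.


Recall = TP/(TP+FN)
= 60/(60+37)
= 60/97 = 61.86%

61.86%


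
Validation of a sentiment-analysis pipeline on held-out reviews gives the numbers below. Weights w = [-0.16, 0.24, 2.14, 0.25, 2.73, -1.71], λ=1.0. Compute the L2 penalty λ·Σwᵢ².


‖w‖₂² = (-0.16)² + (0.24)² + (2.14)² + (0.25)² + (2.73)² + (-1.71)²
     = 0.0256 + 0.0576 + 4.5796 + 0.0625 + 7.4529 + 2.9241
     = 15.1023
λ·‖w‖₂² = 1.0·15.1023 = 15.1023

15.1023


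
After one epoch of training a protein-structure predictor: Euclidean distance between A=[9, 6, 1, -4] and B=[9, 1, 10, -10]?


d = √((9-9)² + (6-1)² + (1-10)² + (-4+ 10)²)
  = √(0 + 25 + 81 + 36)
  = √142 = 11.9164

11.9164


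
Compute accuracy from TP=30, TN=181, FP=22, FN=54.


Accuracy = (TP+TN)/(TP+TN+FP+FN)
= (30+181)/(287)
= 211/287 = 73.52%

73.52%


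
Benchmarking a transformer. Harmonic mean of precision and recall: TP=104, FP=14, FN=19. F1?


Precision = 104/118 = 0.8814
Recall = 104/123 = 0.8455
F1 = 2·P·R/(P+R) = 2·TP/(2·TP+FP+FN) = 208/(208+14+19) = 208/241 = 0.8631

0.8631


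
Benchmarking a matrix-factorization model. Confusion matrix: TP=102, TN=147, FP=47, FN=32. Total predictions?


Total = TP + TN + FP + FN
= 102 + 147 + 47 + 32
= 328
(Predicted positive: 149, predicted negative: 179)

328


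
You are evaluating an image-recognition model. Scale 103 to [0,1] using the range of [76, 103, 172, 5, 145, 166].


min=5, max=172
(103-5)/(172-5) = 98/167 = 0.5868

0.5868


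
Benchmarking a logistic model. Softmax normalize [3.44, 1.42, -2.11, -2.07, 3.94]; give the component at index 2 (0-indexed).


Exponentials: e^3.44=31.187, e^1.42=4.1371, e^-2.11=0.1212, e^-2.07=0.1262, e^3.94=51.4186
Sum = 86.9901
Softmax = [0.3585, 0.0476, 0.0014, 0.0015, 0.5911]
p[2] = 0.1212/86.9901 = 0.0014

0.0014


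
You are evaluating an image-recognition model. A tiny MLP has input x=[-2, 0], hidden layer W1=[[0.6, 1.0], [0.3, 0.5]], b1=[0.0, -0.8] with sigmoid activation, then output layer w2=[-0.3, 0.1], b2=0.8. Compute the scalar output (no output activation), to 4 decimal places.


z1[0] = (0.6)·(-2) + (1.0)·(0) + 0.0 = -1.2
z1[1] = (0.3)·(-2) + (0.5)·(0) - 0.8 = -1.4
h = sigmoid(z1) = [0.2315, 0.1978]
output = (-0.3)·(0.2315) + (0.1)·(0.1978) + 0.8 = 0.7503

0.7503


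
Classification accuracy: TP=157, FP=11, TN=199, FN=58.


Accuracy = (TP+TN)/(TP+TN+FP+FN)
= (157+199)/(425)
= 356/425 = 83.76%

83.76%


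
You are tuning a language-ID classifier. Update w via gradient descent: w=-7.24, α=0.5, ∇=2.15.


w_new = w - α·∇
= -7.24 - 0.5·2.15
= -7.24 - 1.075
= -8.315

-8.315


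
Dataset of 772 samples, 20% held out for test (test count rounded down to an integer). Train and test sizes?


Test = ⌊772·20/100⌋ = 154
Train = 772 - 154 = 618

Train: 618, Test: 154


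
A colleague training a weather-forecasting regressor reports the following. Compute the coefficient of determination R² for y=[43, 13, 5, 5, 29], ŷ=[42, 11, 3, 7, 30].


ȳ = 19
SS_res = Σ(y-ŷ)² = 14
SS_tot = Σ(y-ȳ)² = 1104
R² = 1 - SS_res/SS_tot = 1 - 0.0127 = 0.9873

0.9873


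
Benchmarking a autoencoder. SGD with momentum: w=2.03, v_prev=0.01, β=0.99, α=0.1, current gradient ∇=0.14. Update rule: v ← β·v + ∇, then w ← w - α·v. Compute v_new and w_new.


v_new = 0.99·0.01 + 0.14 = 0.0099 + 0.14 = 0.1499
w_new = 2.03 - 0.1·0.1499 = 2.03 - 0.01499 = 2.01501

v_new=0.1499, w_new=2.01501


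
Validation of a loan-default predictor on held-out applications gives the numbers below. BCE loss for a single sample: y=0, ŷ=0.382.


BCE = -[y·ln(p) + (1-y)·ln(1-p)]
= -0 - 1·ln(1-0.382)
= -ln(0.618) = 0.4813

0.4813


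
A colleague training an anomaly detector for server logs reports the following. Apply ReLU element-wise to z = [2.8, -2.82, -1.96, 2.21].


ReLU(2.8) = max(0, 2.8) = 2.8
ReLU(-2.82) = max(0, -2.82) = 0.0
ReLU(-1.96) = max(0, -1.96) = 0.0
ReLU(2.21) = max(0, 2.21) = 2.21
result = [2.8, 0.0, 0.0, 2.21]

[2.8, 0.0, 0.0, 2.21]


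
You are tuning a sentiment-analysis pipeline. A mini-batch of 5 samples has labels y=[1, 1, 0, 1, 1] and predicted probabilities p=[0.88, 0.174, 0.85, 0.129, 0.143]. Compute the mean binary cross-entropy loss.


L[0] = -ln(0.88) = 0.1278
L[1] = -ln(0.174) = 1.7487
L[2] = -ln(1-0.85) = -ln(0.15) = 1.8971
L[3] = -ln(0.129) = 2.0479
L[4] = -ln(0.143) = 1.9449
mean = (0.1278 + 1.7487 + 1.8971 + 2.0479 + 1.9449)/5 = 1.5533

1.5533


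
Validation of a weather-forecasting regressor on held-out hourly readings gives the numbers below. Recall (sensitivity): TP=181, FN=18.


Recall = TP/(TP+FN)
= 181/(181+18)
= 181/199 = 90.95%

90.95%


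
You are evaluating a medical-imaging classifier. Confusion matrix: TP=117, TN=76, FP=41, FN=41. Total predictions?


Total = TP + TN + FP + FN
= 117 + 76 + 41 + 41
= 275
(Predicted positive: 158, predicted negative: 117)

275


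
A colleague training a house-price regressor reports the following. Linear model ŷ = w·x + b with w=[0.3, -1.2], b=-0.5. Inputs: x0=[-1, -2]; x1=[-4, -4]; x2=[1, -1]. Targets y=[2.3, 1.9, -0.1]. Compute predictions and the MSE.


ŷ0 = (0.3)·(-1) + (-1.2)·(-2) - 0.5 = 1.6
ŷ1 = (0.3)·(-4) + (-1.2)·(-4) - 0.5 = 3.1
ŷ2 = (0.3)·(1) + (-1.2)·(-1) - 0.5 = 1.0
errors² = [0.49, 1.44, 1.21]
MSE = 3.1400/3 = 1.0467

1.0467


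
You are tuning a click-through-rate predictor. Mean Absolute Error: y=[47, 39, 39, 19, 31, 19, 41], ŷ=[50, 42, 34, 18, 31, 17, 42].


Absolute errors: |47-50|=3, |39-42|=3, |39-34|=5, |19-18|=1, |31-31|=0, |19-17|=2, |41-42|=1
Sum = 15
MAE = 15/7 = 15/7

15/7


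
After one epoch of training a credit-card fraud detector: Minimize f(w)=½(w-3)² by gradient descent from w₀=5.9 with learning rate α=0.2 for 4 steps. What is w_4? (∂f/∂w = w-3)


step 1: grad = 5.9-3 = 2.9; w = 5.9 - 0.2·(2.9) = 5.32
step 2: grad = 5.32-3 = 2.32; w = 5.32 - 0.2·(2.32) = 4.856
step 3: grad = 4.856-3 = 1.856; w = 4.856 - 0.2·(1.856) = 4.4848
step 4: grad = 4.4848-3 = 1.4848; w = 4.4848 - 0.2·(1.4848) = 4.18784

4.18784


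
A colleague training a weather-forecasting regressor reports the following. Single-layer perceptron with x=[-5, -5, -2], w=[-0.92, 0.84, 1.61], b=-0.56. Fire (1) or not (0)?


z = (-5)·(-0.92) + (-5)·(0.84) + (-2)·(1.61) - 0.56
  = -3.38
step(z) = 0 (z<0)

0


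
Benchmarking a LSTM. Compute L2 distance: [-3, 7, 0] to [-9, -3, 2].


d = √((-3+ 9)² + (7+ 3)² + (0-2)²)
  = √(36 + 100 + 4)
  = √140 = 11.8322

11.8322


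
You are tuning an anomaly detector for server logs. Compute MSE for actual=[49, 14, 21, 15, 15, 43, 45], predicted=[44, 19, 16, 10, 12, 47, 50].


Squared errors: (49-44)²=25, (14-19)²=25, (21-16)²=25, (15-10)²=25, (15-12)²=9, (43-47)²=16, (45-50)²=25
Sum = 150
MSE = 150/7 = 150/7

150/7


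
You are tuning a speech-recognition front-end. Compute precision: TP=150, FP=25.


Precision = TP/(TP+FP)
= 150/(150+25)
= 150/175 = 85.71%

85.71%


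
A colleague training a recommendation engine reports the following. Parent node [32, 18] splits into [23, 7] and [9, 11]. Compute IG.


Parent = [32, 18], H_parent = 0.9427
H_left = 0.7838 (n=30), H_right = 0.9928 (n=20)
H_children = (30/50)·0.7838 + (20/50)·0.9928 = 0.8674
IG = 0.9427 - 0.8674 = 0.0753

0.0753


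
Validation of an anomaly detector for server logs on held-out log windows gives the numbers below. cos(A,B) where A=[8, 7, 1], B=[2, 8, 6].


A·B = 8·2 + 7·8 + 1·6 = 78
‖A‖ = √114 = 10.6771, ‖B‖ = √104 = 10.198
cos = 78/(√114·√104) = 78/√11856 = 0.7164

0.7164


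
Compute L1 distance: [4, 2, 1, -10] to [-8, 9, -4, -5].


d = |4+ 8| + |2-9| + |1+ 4| + |-10+ 5|
  = 12 + 7 + 5 + 5
  = 29

29


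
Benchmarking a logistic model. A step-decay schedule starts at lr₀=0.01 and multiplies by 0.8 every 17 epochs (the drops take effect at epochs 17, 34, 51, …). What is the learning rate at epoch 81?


n_drops = ⌊81/17⌋ = 4
lr = 0.01·0.8^4 = 0.01·0.4096 = 0.004096

0.004096


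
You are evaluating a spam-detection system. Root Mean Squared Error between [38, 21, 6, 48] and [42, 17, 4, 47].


MSE = 37/4 = 9.25
RMSE = √(37/4) = 3.0414

3.0414


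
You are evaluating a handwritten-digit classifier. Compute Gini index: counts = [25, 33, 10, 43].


Probabilities: [25/111, 33/111, 10/111, 43/111] ≈ [0.2252, 0.2973, 0.0901, 0.3874]
Σpᵢ² = (625 + 1089 + 100 + 1849)/111² = 3663/12321
Gini = 1 - Σpᵢ² = 1 - 3663/12321 = 0.7027

0.7027


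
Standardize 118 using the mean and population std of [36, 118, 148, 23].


μ = 81.25, σ = 53.0253
z = (118 - 81.25)/53.0253 = 0.6931

0.6931


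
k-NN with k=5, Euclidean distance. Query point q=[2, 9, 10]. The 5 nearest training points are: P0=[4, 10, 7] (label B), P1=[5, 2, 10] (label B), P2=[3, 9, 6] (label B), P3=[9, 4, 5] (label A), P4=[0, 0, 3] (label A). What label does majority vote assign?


d(q,P0) = 3.7417  (label B)
d(q,P1) = 7.6158  (label B)
d(q,P2) = 4.1231  (label B)
d(q,P3) = 9.9499  (label A)
d(q,P4) = 11.5758  (label A)
Votes: A=2, B=3
Majority → B

B


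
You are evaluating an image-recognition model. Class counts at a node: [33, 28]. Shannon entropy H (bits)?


Probabilities: [33/61, 28/61] ≈ [0.541, 0.459]
H = -((33/61)·log₂(33/61) + (28/61)·log₂(28/61))
  = 0.9951 bits

0.9951 bits


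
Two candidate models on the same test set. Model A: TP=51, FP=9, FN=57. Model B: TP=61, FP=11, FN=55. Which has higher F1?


Model A: P=51/60=0.85, R=51/108=0.4722, F1=2PR/(P+R)=2TP/(2TP+FP+FN)=102/168=0.6071
Model B: P=61/72=0.8472, R=61/116=0.5259, F1=2PR/(P+R)=2TP/(2TP+FP+FN)=122/188=0.6489
0.6071 < 0.6489 → Model B

Model B


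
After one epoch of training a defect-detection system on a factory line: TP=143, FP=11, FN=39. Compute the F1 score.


Precision = 143/154 = 0.9286
Recall = 143/182 = 0.7857
F1 = 2·P·R/(P+R) = 2·TP/(2·TP+FP+FN) = 286/(286+11+39) = 286/336 = 0.8512

0.8512


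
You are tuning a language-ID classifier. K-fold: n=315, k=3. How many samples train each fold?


Fold size = 315/3 = 105
Training per fold = 315 - 105 = 210

210


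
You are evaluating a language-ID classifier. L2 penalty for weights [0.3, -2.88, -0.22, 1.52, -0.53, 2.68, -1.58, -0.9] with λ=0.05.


‖w‖₂² = (0.3)² + (-2.88)² + (-0.22)² + (1.52)² + (-0.53)² + (2.68)² + (-1.58)² + (-0.9)²
     = 0.09 + 8.2944 + 0.0484 + 2.3104 + 0.2809 + 7.1824 + 2.4964 + 0.81
     = 21.5129
λ·‖w‖₂² = 0.05·21.5129 = 1.075645

1.075645


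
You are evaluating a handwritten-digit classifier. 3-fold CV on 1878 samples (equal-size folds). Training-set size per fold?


Fold size = 1878/3 = 626
Training per fold = 1878 - 626 = 1252

1252


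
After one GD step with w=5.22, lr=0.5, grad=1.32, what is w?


w_new = w - α·∇
= 5.22 - 0.5·1.32
= 5.22 - 0.66
= 4.56

4.56


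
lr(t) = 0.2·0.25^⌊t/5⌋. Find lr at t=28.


n_drops = ⌊28/5⌋ = 5
lr = 0.2·0.25^5 = 0.2·0.0009765625 = 0.0001953125

0.0001953125


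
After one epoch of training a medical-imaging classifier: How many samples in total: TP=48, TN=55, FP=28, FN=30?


Total = TP + TN + FP + FN
= 48 + 55 + 28 + 30
= 161
(Predicted positive: 76, predicted negative: 85)

161


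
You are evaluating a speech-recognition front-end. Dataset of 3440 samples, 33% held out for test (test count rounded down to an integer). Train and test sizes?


Test = ⌊3440·33/100⌋ = 1135
Train = 3440 - 1135 = 2305

Train: 2305, Test: 1135


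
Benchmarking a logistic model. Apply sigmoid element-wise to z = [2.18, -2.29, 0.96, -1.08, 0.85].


σ(2.18) = 1/(1+e^-2.18) = 0.8984
σ(-2.29) = 1/(1+e^2.29) = 0.092
σ(0.96) = 1/(1+e^-0.96) = 0.7231
σ(-1.08) = 1/(1+e^1.08) = 0.2535
σ(0.85) = 1/(1+e^-0.85) = 0.7006
result = [0.8984, 0.092, 0.7231, 0.2535, 0.7006]

[0.8984, 0.092, 0.7231, 0.2535, 0.7006]


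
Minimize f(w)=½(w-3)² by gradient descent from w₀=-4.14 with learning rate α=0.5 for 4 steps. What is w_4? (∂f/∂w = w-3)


step 1: grad = -4.14-3 = -7.14; w = -4.14 - 0.5·(-7.14) = -0.57
step 2: grad = -0.57-3 = -3.57; w = -0.57 - 0.5·(-3.57) = 1.215
step 3: grad = 1.215-3 = -1.785; w = 1.215 - 0.5·(-1.785) = 2.1075
step 4: grad = 2.1075-3 = -0.8925; w = 2.1075 - 0.5·(-0.8925) = 2.55375

2.55375


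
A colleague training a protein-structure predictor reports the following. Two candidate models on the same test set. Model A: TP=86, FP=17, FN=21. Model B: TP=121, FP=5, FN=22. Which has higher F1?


Model A: P=86/103=0.835, R=86/107=0.8037, F1=2PR/(P+R)=2TP/(2TP+FP+FN)=172/210=0.819
Model B: P=121/126=0.9603, R=121/143=0.8462, F1=2PR/(P+R)=2TP/(2TP+FP+FN)=242/269=0.8996
0.819 < 0.8996 → Model B

Model B


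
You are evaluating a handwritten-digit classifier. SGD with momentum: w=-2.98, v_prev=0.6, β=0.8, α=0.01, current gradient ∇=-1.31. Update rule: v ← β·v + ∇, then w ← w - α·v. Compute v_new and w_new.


v_new = 0.8·0.6 - 1.31 = 0.48 - 1.31 = -0.83
w_new = -2.98 - 0.01·-0.83 = -2.98 + 0.0083 = -2.9717

v_new=-0.83, w_new=-2.9717


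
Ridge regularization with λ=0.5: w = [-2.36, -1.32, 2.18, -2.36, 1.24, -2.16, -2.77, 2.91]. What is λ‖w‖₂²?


‖w‖₂² = (-2.36)² + (-1.32)² + (2.18)² + (-2.36)² + (1.24)² + (-2.16)² + (-2.77)² + (2.91)²
     = 5.5696 + 1.7424 + 4.7524 + 5.5696 + 1.5376 + 4.6656 + 7.6729 + 8.4681
     = 39.9782
λ·‖w‖₂² = 0.5·39.9782 = 19.9891

19.9891


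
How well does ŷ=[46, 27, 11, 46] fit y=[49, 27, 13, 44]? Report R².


ȳ = 33.25
SS_res = Σ(y-ŷ)² = 17
SS_tot = Σ(y-ȳ)² = 812.75
R² = 1 - SS_res/SS_tot = 1 - 0.0209 = 0.9791

0.9791


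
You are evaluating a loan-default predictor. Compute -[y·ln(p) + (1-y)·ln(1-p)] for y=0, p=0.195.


BCE = -[y·ln(p) + (1-y)·ln(1-p)]
= -0 - 1·ln(1-0.195)
= -ln(0.805) = 0.2169

0.2169


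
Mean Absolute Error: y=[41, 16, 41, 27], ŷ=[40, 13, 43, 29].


Absolute errors: |41-40|=1, |16-13|=3, |41-43|=2, |27-29|=2
Sum = 8
MAE = 8/4 = 2

2


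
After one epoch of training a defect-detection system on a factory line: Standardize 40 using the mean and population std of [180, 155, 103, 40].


μ = 119.5, σ = 53.6493
z = (40 - 119.5)/53.6493 = -1.4818

-1.4818


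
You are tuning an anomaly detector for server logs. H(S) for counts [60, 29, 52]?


Probabilities: [60/141, 29/141, 52/141] ≈ [0.4255, 0.2057, 0.3688]
H = -((60/141)·log₂(60/141) + (29/141)·log₂(29/141) + (52/141)·log₂(52/141))
  = 1.5245 bits

1.5245 bits


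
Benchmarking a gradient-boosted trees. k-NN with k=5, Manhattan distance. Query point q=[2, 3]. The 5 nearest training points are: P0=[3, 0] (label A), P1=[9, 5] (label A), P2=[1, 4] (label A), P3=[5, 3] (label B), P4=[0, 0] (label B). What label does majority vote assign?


d(q,P0) = 4  (label A)
d(q,P1) = 9  (label A)
d(q,P2) = 2  (label A)
d(q,P3) = 3  (label B)
d(q,P4) = 5  (label B)
Votes: A=3, B=2
Majority → A

A


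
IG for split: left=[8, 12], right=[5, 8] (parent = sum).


Parent = [13, 20], H_parent = 0.9673
H_left = 0.971 (n=20), H_right = 0.9612 (n=13)
H_children = (20/33)·0.971 + (13/33)·0.9612 = 0.9671
IG = 0.9673 - 0.9671 = 0.0002

0.0002


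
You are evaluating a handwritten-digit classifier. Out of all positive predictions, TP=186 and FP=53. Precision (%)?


Precision = TP/(TP+FP)
= 186/(186+53)
= 186/239 = 77.82%

77.82%


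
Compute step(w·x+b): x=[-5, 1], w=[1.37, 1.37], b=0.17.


z = (-5)·(1.37) + (1)·(1.37) + 0.17
  = -5.31
step(z) = 0 (z<0)

0


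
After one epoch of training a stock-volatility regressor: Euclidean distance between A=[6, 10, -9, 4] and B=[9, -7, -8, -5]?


d = √((6-9)² + (10+ 7)² + (-9+ 8)² + (4+ 5)²)
  = √(9 + 289 + 1 + 81)
  = √380 = 19.4936

19.4936


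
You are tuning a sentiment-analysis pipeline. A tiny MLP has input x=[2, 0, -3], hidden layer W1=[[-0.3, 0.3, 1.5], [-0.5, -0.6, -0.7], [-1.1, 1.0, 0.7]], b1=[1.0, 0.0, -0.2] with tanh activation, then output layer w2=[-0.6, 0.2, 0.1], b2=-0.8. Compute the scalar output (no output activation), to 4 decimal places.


z1[0] = (-0.3)·(2) + (0.3)·(0) + (1.5)·(-3) + 1.0 = -4.1
z1[1] = (-0.5)·(2) + (-0.6)·(0) + (-0.7)·(-3) + 0.0 = 1.1
z1[2] = (-1.1)·(2) + (1.0)·(0) + (0.7)·(-3) - 0.2 = -4.5
h = tanh(z1) = [-0.9995, 0.8005, -0.9998]
output = (-0.6)·(-0.9995) + (0.2)·(0.8005) + (0.1)·(-0.9998) - 0.8 = -0.1402

-0.1402


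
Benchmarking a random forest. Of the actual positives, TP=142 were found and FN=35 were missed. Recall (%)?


Recall = TP/(TP+FN)
= 142/(142+35)
= 142/177 = 80.23%

80.23%


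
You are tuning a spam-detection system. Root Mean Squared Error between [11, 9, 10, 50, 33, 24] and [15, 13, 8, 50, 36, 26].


MSE = 49/6 = 8.1667
RMSE = √(49/6) = 2.8577

2.8577


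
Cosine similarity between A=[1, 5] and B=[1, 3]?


A·B = 1·1 + 5·3 = 16
‖A‖ = √26 = 5.099, ‖B‖ = √10 = 3.1623
cos = 16/(√26·√10) = 16/√260 = 0.9923

0.9923


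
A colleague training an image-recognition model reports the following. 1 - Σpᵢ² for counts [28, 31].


Probabilities: [28/59, 31/59] ≈ [0.4746, 0.5254]
Σpᵢ² = (784 + 961)/59² = 1745/3481
Gini = 1 - Σpᵢ² = 1 - 1745/3481 = 0.4987

0.4987


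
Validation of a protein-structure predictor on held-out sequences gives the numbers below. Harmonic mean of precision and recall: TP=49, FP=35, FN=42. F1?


Precision = 49/84 = 0.5833
Recall = 49/91 = 0.5385
F1 = 2·P·R/(P+R) = 2·TP/(2·TP+FP+FN) = 98/(98+35+42) = 98/175 = 0.56

0.56


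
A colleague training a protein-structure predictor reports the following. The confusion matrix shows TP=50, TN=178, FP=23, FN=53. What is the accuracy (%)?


Accuracy = (TP+TN)/(TP+TN+FP+FN)
= (50+178)/(304)
= 228/304 = 75.0%

75.0%


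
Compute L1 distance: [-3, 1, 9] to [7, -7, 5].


d = |-3-7| + |1+ 7| + |9-5|
  = 10 + 8 + 4
  = 22

22


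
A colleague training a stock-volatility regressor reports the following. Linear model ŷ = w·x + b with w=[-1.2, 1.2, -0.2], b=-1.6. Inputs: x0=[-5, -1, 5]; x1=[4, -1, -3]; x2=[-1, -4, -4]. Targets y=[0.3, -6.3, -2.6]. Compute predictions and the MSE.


ŷ0 = (-1.2)·(-5) + (1.2)·(-1) + (-0.2)·(5) - 1.6 = 2.2
ŷ1 = (-1.2)·(4) + (1.2)·(-1) + (-0.2)·(-3) - 1.6 = -7.0
ŷ2 = (-1.2)·(-1) + (1.2)·(-4) + (-0.2)·(-4) - 1.6 = -4.4
errors² = [3.61, 0.49, 3.24]
MSE = 7.3400/3 = 2.4467

2.4467


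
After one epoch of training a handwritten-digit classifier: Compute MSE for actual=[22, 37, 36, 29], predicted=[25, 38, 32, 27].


Squared errors: (22-25)²=9, (37-38)²=1, (36-32)²=16, (29-27)²=4
Sum = 30
MSE = 30/4 = 15/2

15/2


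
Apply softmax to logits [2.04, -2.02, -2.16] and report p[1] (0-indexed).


Exponentials: e^2.04=7.6906, e^-2.02=0.1327, e^-2.16=0.1153
Sum = 7.9386
Softmax = [0.9688, 0.0167, 0.0145]
p[1] = 0.1327/7.9386 = 0.0167

0.0167


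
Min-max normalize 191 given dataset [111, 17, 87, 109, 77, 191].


min=17, max=191
(191-17)/(191-17) = 174/174 = 1.0

1.0


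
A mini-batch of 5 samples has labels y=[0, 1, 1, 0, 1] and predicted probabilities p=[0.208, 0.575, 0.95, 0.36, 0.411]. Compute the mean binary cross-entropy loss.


L[0] = -ln(1-0.208) = -ln(0.792) = 0.2332
L[1] = -ln(0.575) = 0.5534
L[2] = -ln(0.95) = 0.0513
L[3] = -ln(1-0.36) = -ln(0.64) = 0.4463
L[4] = -ln(0.411) = 0.8892
mean = (0.2332 + 0.5534 + 0.0513 + 0.4463 + 0.8892)/5 = 0.4347

0.4347


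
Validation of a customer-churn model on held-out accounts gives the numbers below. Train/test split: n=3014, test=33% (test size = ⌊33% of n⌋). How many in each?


Test = ⌊3014·33/100⌋ = 994
Train = 3014 - 994 = 2020

Train: 2020, Test: 994


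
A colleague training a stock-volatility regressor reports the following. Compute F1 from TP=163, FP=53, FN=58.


Precision = 163/216 = 0.7546
Recall = 163/221 = 0.7376
F1 = 2·P·R/(P+R) = 2·TP/(2·TP+FP+FN) = 326/(326+53+58) = 326/437 = 0.746

0.746


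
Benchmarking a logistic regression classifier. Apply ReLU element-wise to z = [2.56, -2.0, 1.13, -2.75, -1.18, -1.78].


ReLU(2.56) = max(0, 2.56) = 2.56
ReLU(-2.0) = max(0, -2.0) = 0.0
ReLU(1.13) = max(0, 1.13) = 1.13
ReLU(-2.75) = max(0, -2.75) = 0.0
ReLU(-1.18) = max(0, -1.18) = 0.0
ReLU(-1.78) = max(0, -1.78) = 0.0
result = [2.56, 0.0, 1.13, 0.0, 0.0, 0.0]

[2.56, 0.0, 1.13, 0.0, 0.0, 0.0]


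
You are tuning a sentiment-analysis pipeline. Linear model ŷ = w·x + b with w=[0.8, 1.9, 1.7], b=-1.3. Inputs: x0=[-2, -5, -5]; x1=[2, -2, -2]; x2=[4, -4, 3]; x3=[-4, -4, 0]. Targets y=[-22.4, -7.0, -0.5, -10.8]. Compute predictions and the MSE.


ŷ0 = (0.8)·(-2) + (1.9)·(-5) + (1.7)·(-5) - 1.3 = -20.9
ŷ1 = (0.8)·(2) + (1.9)·(-2) + (1.7)·(-2) - 1.3 = -6.9
ŷ2 = (0.8)·(4) + (1.9)·(-4) + (1.7)·(3) - 1.3 = -0.6
ŷ3 = (0.8)·(-4) + (1.9)·(-4) + (1.7)·(0) - 1.3 = -12.1
errors² = [2.25, 0.01, 0.01, 1.69]
MSE = 3.9600/4 = 0.99

0.99


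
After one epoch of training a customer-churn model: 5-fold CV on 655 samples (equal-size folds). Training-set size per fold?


Fold size = 655/5 = 131
Training per fold = 655 - 131 = 524

524


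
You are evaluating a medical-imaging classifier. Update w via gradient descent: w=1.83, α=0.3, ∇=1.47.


w_new = w - α·∇
= 1.83 - 0.3·1.47
= 1.83 - 0.441
= 1.389

1.389


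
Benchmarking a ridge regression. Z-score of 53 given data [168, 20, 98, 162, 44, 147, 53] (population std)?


μ = 98.8571, σ = 56.5898
z = (53 - 98.8571)/56.5898 = -0.8103

-0.8103


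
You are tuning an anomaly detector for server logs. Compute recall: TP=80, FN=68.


Recall = TP/(TP+FN)
= 80/(80+68)
= 80/148 = 54.05%

54.05%


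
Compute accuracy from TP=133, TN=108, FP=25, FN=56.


Accuracy = (TP+TN)/(TP+TN+FP+FN)
= (133+108)/(322)
= 241/322 = 74.84%

74.84%


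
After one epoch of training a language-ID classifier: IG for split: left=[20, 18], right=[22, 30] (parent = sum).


Parent = [42, 48], H_parent = 0.9968
H_left = 0.998 (n=38), H_right = 0.9829 (n=52)
H_children = (38/90)·0.998 + (52/90)·0.9829 = 0.9893
IG = 0.9968 - 0.9893 = 0.0075

0.0075


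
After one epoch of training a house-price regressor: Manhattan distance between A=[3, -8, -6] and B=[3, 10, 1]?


d = |3-3| + |-8-10| + |-6-1|
  = 0 + 18 + 7
  = 25

25


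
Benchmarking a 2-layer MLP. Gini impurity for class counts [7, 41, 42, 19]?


Probabilities: [7/109, 41/109, 42/109, 19/109] ≈ [0.0642, 0.3761, 0.3853, 0.1743]
Σpᵢ² = (49 + 1681 + 1764 + 361)/109² = 3855/11881
Gini = 1 - Σpᵢ² = 1 - 3855/11881 = 0.6755

0.6755


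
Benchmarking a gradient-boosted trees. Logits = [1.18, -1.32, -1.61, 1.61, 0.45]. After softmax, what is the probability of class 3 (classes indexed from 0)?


Exponentials: e^1.18=3.2544, e^-1.32=0.2671, e^-1.61=0.1999, e^1.61=5.0028, e^0.45=1.5683
Sum = 10.2925
Softmax = [0.3162, 0.026, 0.0194, 0.4861, 0.1524]
p[3] = 5.0028/10.2925 = 0.4861

0.4861


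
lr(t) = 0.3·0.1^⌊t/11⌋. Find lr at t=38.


n_drops = ⌊38/11⌋ = 3
lr = 0.3·0.1^3 = 0.3·0.001 = 0.0003

0.0003


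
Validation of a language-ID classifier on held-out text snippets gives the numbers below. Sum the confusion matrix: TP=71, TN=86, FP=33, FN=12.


Total = TP + TN + FP + FN
= 71 + 86 + 33 + 12
= 202
(Predicted positive: 104, predicted negative: 98)

202


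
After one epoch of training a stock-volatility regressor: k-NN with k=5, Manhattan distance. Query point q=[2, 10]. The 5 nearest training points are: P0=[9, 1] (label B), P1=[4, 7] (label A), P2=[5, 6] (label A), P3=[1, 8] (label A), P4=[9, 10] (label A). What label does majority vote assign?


d(q,P0) = 16  (label B)
d(q,P1) = 5  (label A)
d(q,P2) = 7  (label A)
d(q,P3) = 3  (label A)
d(q,P4) = 7  (label A)
Votes: A=4, B=1
Majority → A

A


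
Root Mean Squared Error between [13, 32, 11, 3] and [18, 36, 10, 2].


MSE = 43/4 = 10.75
RMSE = √(43/4) = 3.2787

3.2787


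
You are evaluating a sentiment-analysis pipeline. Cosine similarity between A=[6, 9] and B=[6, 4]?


A·B = 6·6 + 9·4 = 72
‖A‖ = √117 = 10.8167, ‖B‖ = √52 = 7.2111
cos = 72/(√117·√52) = 72/√6084 = 0.9231

0.9231


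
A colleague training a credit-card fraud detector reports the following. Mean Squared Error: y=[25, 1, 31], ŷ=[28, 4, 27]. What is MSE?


Squared errors: (25-28)²=9, (1-4)²=9, (31-27)²=16
Sum = 34
MSE = 34/3 = 34/3

34/3


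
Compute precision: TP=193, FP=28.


Precision = TP/(TP+FP)
= 193/(193+28)
= 193/221 = 87.33%

87.33%


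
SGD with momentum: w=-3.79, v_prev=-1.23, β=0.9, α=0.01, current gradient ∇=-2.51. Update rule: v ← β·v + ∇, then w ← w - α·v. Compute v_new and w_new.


v_new = 0.9·-1.23 - 2.51 = -1.107 - 2.51 = -3.617
w_new = -3.79 - 0.01·-3.617 = -3.79 + 0.03617 = -3.75383

v_new=-3.617, w_new=-3.75383


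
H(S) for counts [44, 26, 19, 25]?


Probabilities: [44/114, 26/114, 19/114, 25/114] ≈ [0.386, 0.2281, 0.1667, 0.2193]
H = -((44/114)·log₂(44/114) + (26/114)·log₂(26/114) + (19/114)·log₂(19/114) + (25/114)·log₂(25/114))
  = 1.9273 bits

1.9273 bits


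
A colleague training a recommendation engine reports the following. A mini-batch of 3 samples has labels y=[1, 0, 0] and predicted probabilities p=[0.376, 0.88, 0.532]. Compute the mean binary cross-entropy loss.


L[0] = -ln(0.376) = 0.9782
L[1] = -ln(1-0.88) = -ln(0.12) = 2.1203
L[2] = -ln(1-0.532) = -ln(0.468) = 0.7593
mean = (0.9782 + 2.1203 + 0.7593)/3 = 1.2859

1.2859


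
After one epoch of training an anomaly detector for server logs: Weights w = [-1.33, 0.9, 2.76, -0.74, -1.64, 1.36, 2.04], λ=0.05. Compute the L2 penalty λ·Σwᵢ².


‖w‖₂² = (-1.33)² + (0.9)² + (2.76)² + (-0.74)² + (-1.64)² + (1.36)² + (2.04)²
     = 1.7689 + 0.81 + 7.6176 + 0.5476 + 2.6896 + 1.8496 + 4.1616
     = 19.4449
λ·‖w‖₂² = 0.05·19.4449 = 0.972245

0.972245


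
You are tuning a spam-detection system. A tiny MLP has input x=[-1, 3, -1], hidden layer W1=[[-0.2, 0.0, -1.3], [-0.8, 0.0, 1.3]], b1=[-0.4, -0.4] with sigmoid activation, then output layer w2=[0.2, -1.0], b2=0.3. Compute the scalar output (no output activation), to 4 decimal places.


z1[0] = (-0.2)·(-1) + (0.0)·(3) + (-1.3)·(-1) - 0.4 = 1.1
z1[1] = (-0.8)·(-1) + (0.0)·(3) + (1.3)·(-1) - 0.4 = -0.9
h = sigmoid(z1) = [0.7503, 0.2891]
output = (0.2)·(0.7503) + (-1.0)·(0.2891) + 0.3 = 0.161

0.161
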